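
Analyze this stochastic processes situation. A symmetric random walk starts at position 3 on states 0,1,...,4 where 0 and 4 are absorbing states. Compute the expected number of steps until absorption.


For symmetric RW on 0,...,N with absorbing barriers, E(i) = i*(N-i)
E(3) = 3 * 1 = 3

3


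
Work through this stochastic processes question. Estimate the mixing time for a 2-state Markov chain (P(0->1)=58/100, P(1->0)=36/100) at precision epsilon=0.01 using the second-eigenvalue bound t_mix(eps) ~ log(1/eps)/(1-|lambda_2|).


lambda_2 = |1 - p01 - p10| = |1 - 0.5800 - 0.3600| = 0.0600
t_mix ~ log(1/eps)/(1 - |lambda_2|)
= log(100)/(1 - 0.0600) = 4.6052/0.9400
= 4.8991

4.8991


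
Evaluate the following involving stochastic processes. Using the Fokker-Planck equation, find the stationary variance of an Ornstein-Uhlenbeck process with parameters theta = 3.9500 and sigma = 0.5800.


Stationary variance = sigma^2 / (2*theta)
= 0.5800^2 / (2*3.9500)
= 0.3364 / 7.9000
= 0.0426

0.0426


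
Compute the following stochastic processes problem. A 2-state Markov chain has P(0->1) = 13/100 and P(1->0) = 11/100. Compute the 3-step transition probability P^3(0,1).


Computing P^3 by matrix multiplication.
P = [[0.8700, 0.1300], [0.1100, 0.8900]]
After raising P to the power 3:
P^3(0,1) = 0.3039

0.3039


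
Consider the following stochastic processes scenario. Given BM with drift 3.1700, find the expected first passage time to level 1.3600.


Expected first passage time = a/mu
= 1.3600/3.1700
= 0.4290

0.4290


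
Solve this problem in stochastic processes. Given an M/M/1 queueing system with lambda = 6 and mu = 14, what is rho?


rho = lambda/mu
= 6/14
= 0.4286

0.4286


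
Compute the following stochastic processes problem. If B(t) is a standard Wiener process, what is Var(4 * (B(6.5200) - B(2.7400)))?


Var(alpha*(B(t)-B(s))) = alpha^2 * (t-s)
= 4^2 * (6.5200 - 2.7400)
= 16 * 3.7800
= 60.4800

60.4800


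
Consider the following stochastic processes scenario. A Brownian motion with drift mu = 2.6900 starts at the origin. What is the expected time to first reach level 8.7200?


Expected first passage time = a/mu
= 8.7200/2.6900
= 3.2416

3.2416


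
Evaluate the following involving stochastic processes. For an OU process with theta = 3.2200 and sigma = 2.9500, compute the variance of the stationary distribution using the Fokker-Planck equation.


Stationary variance = sigma^2 / (2*theta)
= 2.9500^2 / (2*3.2200)
= 8.7025 / 6.4400
= 1.3513

1.3513


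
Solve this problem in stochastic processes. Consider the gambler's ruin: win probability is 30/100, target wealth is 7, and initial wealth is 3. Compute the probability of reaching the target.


Gambler's ruin formula:
r = q/p = 0.7000/0.3000 = 2.3333
P(win) = (1 - r^i)/(1 - r^N)
= (1 - 2.3333^3)/(1 - 2.3333^7)
= 0.0312

0.0312


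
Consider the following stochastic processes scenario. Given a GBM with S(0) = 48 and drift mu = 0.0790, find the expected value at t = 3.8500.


E[S(t)] = S(0) * exp(mu * t)
= 48 * exp(0.0790 * 3.8500)
= 48 * 1.3555
= 65.0627

65.0627


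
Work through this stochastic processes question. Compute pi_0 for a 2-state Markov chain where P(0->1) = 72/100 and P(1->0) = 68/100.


Stationary distribution: pi_0 = p10/(p01+p10), pi_1 = p01/(p01+p10)
p01 = 0.7200, p10 = 0.6800
pi_0 = 0.4857

0.4857


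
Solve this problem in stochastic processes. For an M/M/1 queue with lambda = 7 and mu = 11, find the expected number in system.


rho = 7/11 = 0.6364
L = rho/(1-rho)
= 0.6364/0.3636
= 1.7500

1.7500


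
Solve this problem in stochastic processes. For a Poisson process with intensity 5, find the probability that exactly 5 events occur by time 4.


P(N(t)=k) = (lambda*t)^k * exp(-lambda*t) / k!
lambda*t = 20
= 20^5 * exp(-20) / 5!
= 3200000 * 2.0612e-09 / 120
= 5.4964e-05

5.4964e-05


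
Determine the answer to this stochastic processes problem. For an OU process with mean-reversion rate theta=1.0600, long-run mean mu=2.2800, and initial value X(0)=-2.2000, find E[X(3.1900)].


E[X(t)] = mu + (X(0) - mu)*exp(-theta*t)
= 2.2800 + (-2.2000 - 2.2800)*exp(-1.0600*3.1900)
= 2.2800 + -4.4800 * 0.0340
= 2.1277

2.1277


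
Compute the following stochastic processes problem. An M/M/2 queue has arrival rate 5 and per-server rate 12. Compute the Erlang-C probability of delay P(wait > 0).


a = lambda/mu = 0.4167
rho = a/c = 0.2083
Erlang-C formula applied:
C(c,a) = 0.0718

0.0718


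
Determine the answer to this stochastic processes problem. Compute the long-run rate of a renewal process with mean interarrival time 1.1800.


Long-run renewal rate = 1/E(X)
= 1/1.1800
= 0.8475

0.8475


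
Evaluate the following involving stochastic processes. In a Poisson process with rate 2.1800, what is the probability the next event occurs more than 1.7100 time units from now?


P(X > t) = exp(-lambda * t)
= exp(-2.1800 * 1.7100)
= exp(-3.7278) = 0.0240

0.0240


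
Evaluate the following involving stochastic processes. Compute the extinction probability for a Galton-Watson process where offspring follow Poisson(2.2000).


Since mu = 2.2000 > 1, extinction prob q < 1.
Solve s = exp(mu*(s-1)) iteratively.
q = 0.1563

0.1563


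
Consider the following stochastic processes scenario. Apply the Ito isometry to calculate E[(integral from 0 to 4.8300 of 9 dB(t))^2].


By Ito isometry: E[(int f dB)^2] = int f^2 dt
= 9^2 * 4.8300
= 81 * 4.8300 = 391.2300

391.2300


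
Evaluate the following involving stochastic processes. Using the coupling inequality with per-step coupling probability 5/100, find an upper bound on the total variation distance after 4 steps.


TV distance bound <= (1-delta)^n
= (1 - 0.0500)^4
= 0.9500^4
= 0.8145

0.8145


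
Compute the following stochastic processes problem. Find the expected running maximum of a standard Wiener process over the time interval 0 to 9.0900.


E(max B(s)) = sqrt(2t/pi)
= sqrt(2*9.0900/pi)
= sqrt(5.7869)
= 2.4056

2.4056


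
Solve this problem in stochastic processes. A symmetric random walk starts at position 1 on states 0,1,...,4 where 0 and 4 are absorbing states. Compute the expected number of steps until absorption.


For symmetric RW on 0,...,N with absorbing barriers, E(i) = i*(N-i)
E(1) = 1 * 3 = 3

3


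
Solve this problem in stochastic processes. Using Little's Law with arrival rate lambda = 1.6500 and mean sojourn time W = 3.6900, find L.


Little's Law: L = lambda * W
= 1.6500 * 3.6900
= 6.0885

6.0885


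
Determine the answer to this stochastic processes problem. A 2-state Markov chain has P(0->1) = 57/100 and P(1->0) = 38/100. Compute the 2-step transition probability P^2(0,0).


Computing P^2 by matrix multiplication.
P = [[0.4300, 0.5700], [0.3800, 0.6200]]
After raising P to the power 2:
P^2(0,0) = 0.4015

0.4015


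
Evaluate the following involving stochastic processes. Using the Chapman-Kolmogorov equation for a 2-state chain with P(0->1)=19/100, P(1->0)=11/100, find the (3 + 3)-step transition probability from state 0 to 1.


P^6 = P^3 * P^3
Computing via matrix multiplication of the transition matrix.
Entry (0,1) of P^6 = 0.5588

0.5588


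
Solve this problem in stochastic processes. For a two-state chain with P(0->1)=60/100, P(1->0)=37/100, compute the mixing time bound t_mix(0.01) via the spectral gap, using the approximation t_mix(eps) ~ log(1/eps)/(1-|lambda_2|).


lambda_2 = |1 - p01 - p10| = |1 - 0.6000 - 0.3700| = 0.0300
t_mix ~ log(1/eps)/(1 - |lambda_2|)
= log(100)/(1 - 0.0300) = 4.6052/0.9700
= 4.7476

4.7476


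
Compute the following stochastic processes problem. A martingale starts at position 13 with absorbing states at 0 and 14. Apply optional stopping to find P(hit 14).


By optional stopping theorem: E(M at tau) = M(0) = 13
P(hit 14)*14 + P(hit 0)*0 = 13
P(hit 14) = (13 - 0)/(14 - 0) = 13/14 = 0.9286

0.9286


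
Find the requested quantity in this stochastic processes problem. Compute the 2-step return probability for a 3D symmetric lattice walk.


P(return in 2 steps) = P(reverse first step) = 1/(2d)
= 1/6
= 0.1667

0.1667


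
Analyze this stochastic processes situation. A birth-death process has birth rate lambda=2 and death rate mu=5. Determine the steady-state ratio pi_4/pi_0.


For birth-death process, pi_n/pi_0 = (lambda/mu)^n
= (2/5)^4
= 0.0256

0.0256


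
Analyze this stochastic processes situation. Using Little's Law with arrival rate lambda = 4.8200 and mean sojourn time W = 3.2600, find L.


Little's Law: L = lambda * W
= 4.8200 * 3.2600
= 15.7132

15.7132


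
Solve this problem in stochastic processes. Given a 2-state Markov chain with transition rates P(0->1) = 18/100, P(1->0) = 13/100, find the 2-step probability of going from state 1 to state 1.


Computing P^2 by matrix multiplication.
P = [[0.8200, 0.1800], [0.1300, 0.8700]]
After raising P to the power 2:
P^2(1,1) = 0.7803

0.7803


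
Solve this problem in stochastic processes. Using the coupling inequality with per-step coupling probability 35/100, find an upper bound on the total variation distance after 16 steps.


TV distance bound <= (1-delta)^n
= (1 - 0.3500)^16
= 0.6500^16
= 0.0010

0.0010


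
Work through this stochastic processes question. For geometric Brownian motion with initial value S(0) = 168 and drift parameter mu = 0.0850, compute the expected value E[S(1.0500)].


E[S(t)] = S(0) * exp(mu * t)
= 168 * exp(0.0850 * 1.0500)
= 168 * 1.0934
= 183.6835

183.6835


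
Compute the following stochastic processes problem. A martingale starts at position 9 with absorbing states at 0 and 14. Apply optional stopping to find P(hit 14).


By optional stopping theorem: E(M at tau) = M(0) = 9
P(hit 14)*14 + P(hit 0)*0 = 9
P(hit 14) = (9 - 0)/(14 - 0) = 9/14 = 0.6429

0.6429


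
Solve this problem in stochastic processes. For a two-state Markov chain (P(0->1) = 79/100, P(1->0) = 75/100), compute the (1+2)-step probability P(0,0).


P^3 = P^1 * P^2
Computing via matrix multiplication of the transition matrix.
Entry (0,0) of P^3 = 0.4062

0.4062


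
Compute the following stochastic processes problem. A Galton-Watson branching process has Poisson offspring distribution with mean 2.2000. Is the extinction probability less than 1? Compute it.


Since mu = 2.2000 > 1, extinction prob q < 1.
Solve s = exp(mu*(s-1)) iteratively.
q = 0.1563

0.1563


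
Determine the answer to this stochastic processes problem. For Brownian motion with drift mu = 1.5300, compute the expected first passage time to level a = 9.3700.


Expected first passage time = a/mu
= 9.3700/1.5300
= 6.1242

6.1242


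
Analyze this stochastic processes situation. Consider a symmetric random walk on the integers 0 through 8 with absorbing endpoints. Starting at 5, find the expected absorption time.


For symmetric RW on 0,...,N with absorbing barriers, E(i) = i*(N-i)
E(5) = 5 * 3 = 15

15


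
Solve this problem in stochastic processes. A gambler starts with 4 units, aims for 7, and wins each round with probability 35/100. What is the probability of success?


Gambler's ruin formula:
r = q/p = 0.6500/0.3500 = 1.8571
P(win) = (1 - r^i)/(1 - r^N)
= (1 - 1.8571^4)/(1 - 1.8571^7)
= 0.1449

0.1449


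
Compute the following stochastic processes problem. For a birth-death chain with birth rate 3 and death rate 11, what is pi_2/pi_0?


For birth-death process, pi_n/pi_0 = (lambda/mu)^n
= (3/11)^2
= 0.0744

0.0744


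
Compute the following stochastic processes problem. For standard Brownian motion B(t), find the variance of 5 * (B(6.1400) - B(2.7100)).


Var(alpha*(B(t)-B(s))) = alpha^2 * (t-s)
= 5^2 * (6.1400 - 2.7100)
= 25 * 3.4300
= 85.7500

85.7500


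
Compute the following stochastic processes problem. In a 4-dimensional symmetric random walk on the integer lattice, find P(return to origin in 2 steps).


P(return in 2 steps) = P(reverse first step) = 1/(2d)
= 1/8
= 0.1250

0.1250


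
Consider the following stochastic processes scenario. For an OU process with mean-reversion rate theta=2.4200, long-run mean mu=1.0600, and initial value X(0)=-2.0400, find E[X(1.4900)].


E[X(t)] = mu + (X(0) - mu)*exp(-theta*t)
= 1.0600 + (-2.0400 - 1.0600)*exp(-2.4200*1.4900)
= 1.0600 + -3.1000 * 0.0272
= 0.9758

0.9758


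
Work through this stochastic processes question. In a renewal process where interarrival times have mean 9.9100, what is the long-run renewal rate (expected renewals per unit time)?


Long-run renewal rate = 1/E(X)
= 1/9.9100
= 0.1009

0.1009


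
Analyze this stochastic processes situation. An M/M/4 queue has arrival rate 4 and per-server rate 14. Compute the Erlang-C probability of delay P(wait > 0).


a = lambda/mu = 0.2857
rho = a/c = 0.0714
Erlang-C formula applied:
C(c,a) = 2.2471e-04

2.2471e-04


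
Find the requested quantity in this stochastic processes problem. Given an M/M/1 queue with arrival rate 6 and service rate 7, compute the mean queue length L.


rho = 6/7 = 0.8571
L = rho/(1-rho)
= 0.8571/0.1429
= 6.0000

6.0000


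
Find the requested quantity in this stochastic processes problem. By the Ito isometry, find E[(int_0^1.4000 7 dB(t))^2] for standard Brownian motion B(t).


By Ito isometry: E[(int f dB)^2] = int f^2 dt
= 7^2 * 1.4000
= 49 * 1.4000 = 68.6000

68.6000


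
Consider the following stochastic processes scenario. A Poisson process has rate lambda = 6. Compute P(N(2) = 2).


P(N(t)=k) = (lambda*t)^k * exp(-lambda*t) / k!
lambda*t = 12
= 12^2 * exp(-12) / 2!
= 144 * 6.1442e-06 / 2
= 4.4238e-04

4.4238e-04


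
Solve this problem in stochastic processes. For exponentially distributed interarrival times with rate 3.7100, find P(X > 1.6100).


P(X > t) = exp(-lambda * t)
= exp(-3.7100 * 1.6100)
= exp(-5.9731) = 0.0025

0.0025


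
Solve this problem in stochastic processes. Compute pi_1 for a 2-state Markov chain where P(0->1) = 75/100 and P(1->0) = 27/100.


Stationary distribution: pi_0 = p10/(p01+p10), pi_1 = p01/(p01+p10)
p01 = 0.7500, p10 = 0.2700
pi_1 = 0.7353

0.7353


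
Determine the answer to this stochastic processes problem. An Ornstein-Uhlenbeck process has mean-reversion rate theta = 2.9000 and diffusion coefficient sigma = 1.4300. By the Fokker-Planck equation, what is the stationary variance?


Stationary variance = sigma^2 / (2*theta)
= 1.4300^2 / (2*2.9000)
= 2.0449 / 5.8000
= 0.3526

0.3526


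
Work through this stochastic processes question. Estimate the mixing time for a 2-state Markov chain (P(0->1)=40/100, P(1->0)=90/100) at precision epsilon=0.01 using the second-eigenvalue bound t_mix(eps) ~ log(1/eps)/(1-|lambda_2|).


lambda_2 = |1 - p01 - p10| = |1 - 0.4000 - 0.9000| = 0.3000
t_mix ~ log(1/eps)/(1 - |lambda_2|)
= log(100)/(1 - 0.3000) = 4.6052/0.7000
= 6.5788

6.5788


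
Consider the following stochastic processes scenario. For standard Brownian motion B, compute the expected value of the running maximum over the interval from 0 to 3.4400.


E(max B(s)) = sqrt(2t/pi)
= sqrt(2*3.4400/pi)
= sqrt(2.1900)
= 1.4799

1.4799


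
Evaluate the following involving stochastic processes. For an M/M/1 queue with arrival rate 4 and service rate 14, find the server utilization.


rho = lambda/mu
= 4/14
= 0.2857

0.2857


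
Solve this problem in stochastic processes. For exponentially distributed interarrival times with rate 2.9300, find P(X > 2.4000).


P(X > t) = exp(-lambda * t)
= exp(-2.9300 * 2.4000)
= exp(-7.0320) = 8.8316e-04

8.8316e-04


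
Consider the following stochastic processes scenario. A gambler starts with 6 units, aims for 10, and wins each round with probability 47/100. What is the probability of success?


Gambler's ruin formula:
r = q/p = 0.5300/0.4700 = 1.1277
P(win) = (1 - r^i)/(1 - r^N)
= (1 - 1.1277^6)/(1 - 1.1277^10)
= 0.4543

0.4543


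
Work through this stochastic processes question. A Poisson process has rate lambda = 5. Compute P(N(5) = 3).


P(N(t)=k) = (lambda*t)^k * exp(-lambda*t) / k!
lambda*t = 25
= 25^3 * exp(-25) / 3!
= 15625 * 1.3888e-11 / 6
= 3.6167e-08

3.6167e-08


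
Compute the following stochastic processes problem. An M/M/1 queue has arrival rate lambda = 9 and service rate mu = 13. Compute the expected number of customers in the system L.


rho = 9/13 = 0.6923
L = rho/(1-rho)
= 0.6923/0.3077
= 2.2500

2.2500


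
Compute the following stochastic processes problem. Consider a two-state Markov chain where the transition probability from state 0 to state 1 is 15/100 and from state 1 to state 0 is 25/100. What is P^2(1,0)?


Computing P^2 by matrix multiplication.
P = [[0.8500, 0.1500], [0.2500, 0.7500]]
After raising P to the power 2:
P^2(1,0) = 0.4000

0.4000


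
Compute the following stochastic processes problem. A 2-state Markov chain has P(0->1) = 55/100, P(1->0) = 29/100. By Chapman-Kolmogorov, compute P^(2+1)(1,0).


P^3 = P^2 * P^1
Computing via matrix multiplication of the transition matrix.
Entry (1,0) of P^3 = 0.3438

0.3438


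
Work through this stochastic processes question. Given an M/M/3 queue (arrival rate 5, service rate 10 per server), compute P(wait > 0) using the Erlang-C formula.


a = lambda/mu = 0.5000
rho = a/c = 0.1667
Erlang-C formula applied:
C(c,a) = 0.0152

0.0152


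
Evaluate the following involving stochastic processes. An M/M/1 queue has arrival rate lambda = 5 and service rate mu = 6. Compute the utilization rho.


rho = lambda/mu
= 5/6
= 0.8333

0.8333


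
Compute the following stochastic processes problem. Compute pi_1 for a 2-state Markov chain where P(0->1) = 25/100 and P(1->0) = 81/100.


Stationary distribution: pi_0 = p10/(p01+p10), pi_1 = p01/(p01+p10)
p01 = 0.2500, p10 = 0.8100
pi_1 = 0.2358

0.2358


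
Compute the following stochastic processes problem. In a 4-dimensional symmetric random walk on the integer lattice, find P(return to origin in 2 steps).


P(return in 2 steps) = P(reverse first step) = 1/(2d)
= 1/8
= 0.1250

0.1250


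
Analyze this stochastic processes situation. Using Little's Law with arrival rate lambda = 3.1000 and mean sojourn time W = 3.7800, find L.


Little's Law: L = lambda * W
= 3.1000 * 3.7800
= 11.7180

11.7180


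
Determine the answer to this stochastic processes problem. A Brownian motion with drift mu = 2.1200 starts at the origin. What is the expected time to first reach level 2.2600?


Expected first passage time = a/mu
= 2.2600/2.1200
= 1.0660

1.0660


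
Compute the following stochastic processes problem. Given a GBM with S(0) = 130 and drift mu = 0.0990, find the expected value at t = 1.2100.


E[S(t)] = S(0) * exp(mu * t)
= 130 * exp(0.0990 * 1.2100)
= 130 * 1.1273
= 146.5438

146.5438


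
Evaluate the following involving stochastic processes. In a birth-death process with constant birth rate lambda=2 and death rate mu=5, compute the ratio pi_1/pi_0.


For birth-death process, pi_n/pi_0 = (lambda/mu)^n
= (2/5)^1
= 0.4000

0.4000


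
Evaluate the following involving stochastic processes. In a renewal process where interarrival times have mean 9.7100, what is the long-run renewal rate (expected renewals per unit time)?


Long-run renewal rate = 1/E(X)
= 1/9.7100
= 0.1030

0.1030


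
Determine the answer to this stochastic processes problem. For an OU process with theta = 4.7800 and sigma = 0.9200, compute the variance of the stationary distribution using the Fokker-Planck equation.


Stationary variance = sigma^2 / (2*theta)
= 0.9200^2 / (2*4.7800)
= 0.8464 / 9.5600
= 0.0885

0.0885


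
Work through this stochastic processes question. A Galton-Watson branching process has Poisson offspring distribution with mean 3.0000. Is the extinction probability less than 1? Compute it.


Since mu = 3.0000 > 1, extinction prob q < 1.
Solve s = exp(mu*(s-1)) iteratively.
q = 0.0595

0.0595


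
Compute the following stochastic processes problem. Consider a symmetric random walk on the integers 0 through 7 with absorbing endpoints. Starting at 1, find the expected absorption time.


For symmetric RW on 0,...,N with absorbing barriers, E(i) = i*(N-i)
E(1) = 1 * 6 = 6

6


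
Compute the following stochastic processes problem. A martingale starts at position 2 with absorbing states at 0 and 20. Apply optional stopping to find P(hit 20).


By optional stopping theorem: E(M at tau) = M(0) = 2
P(hit 20)*20 + P(hit 0)*0 = 2
P(hit 20) = (2 - 0)/(20 - 0) = 1/10 = 0.1000

0.1000


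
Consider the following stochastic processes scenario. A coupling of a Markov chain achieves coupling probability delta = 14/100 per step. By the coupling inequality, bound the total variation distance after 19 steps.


TV distance bound <= (1-delta)^n
= (1 - 0.1400)^19
= 0.8600^19
= 0.0569

0.0569


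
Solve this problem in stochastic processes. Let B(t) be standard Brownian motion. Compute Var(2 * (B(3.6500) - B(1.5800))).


Var(alpha*(B(t)-B(s))) = alpha^2 * (t-s)
= 2^2 * (3.6500 - 1.5800)
= 4 * 2.0700
= 8.2800

8.2800


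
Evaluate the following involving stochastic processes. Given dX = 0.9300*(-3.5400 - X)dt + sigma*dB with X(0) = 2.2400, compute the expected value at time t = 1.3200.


E[X(t)] = mu + (X(0) - mu)*exp(-theta*t)
= -3.5400 + (2.2400 - -3.5400)*exp(-0.9300*1.3200)
= -3.5400 + 5.7800 * 0.2930
= -1.8465

-1.8465


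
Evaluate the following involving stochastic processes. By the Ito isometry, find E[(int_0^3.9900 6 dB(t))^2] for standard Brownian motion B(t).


By Ito isometry: E[(int f dB)^2] = int f^2 dt
= 6^2 * 3.9900
= 36 * 3.9900 = 143.6400

143.6400


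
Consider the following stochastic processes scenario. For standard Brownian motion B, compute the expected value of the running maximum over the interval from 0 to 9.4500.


E(max B(s)) = sqrt(2t/pi)
= sqrt(2*9.4500/pi)
= sqrt(6.0161)
= 2.4528

2.4528


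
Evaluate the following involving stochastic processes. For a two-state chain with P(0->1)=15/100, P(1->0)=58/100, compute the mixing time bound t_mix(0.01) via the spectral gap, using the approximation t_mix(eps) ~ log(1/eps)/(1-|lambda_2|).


lambda_2 = |1 - p01 - p10| = |1 - 0.1500 - 0.5800| = 0.2700
t_mix ~ log(1/eps)/(1 - |lambda_2|)
= log(100)/(1 - 0.2700) = 4.6052/0.7300
= 6.3085

6.3085


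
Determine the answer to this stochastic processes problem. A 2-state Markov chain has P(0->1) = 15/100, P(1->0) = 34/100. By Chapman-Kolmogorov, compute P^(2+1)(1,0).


P^3 = P^2 * P^1
Computing via matrix multiplication of the transition matrix.
Entry (1,0) of P^3 = 0.6018

0.6018


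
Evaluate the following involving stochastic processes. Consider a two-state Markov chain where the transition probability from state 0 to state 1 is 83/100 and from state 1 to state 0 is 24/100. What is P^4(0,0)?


Computing P^4 by matrix multiplication.
P = [[0.1700, 0.8300], [0.2400, 0.7600]]
After raising P to the power 4:
P^4(0,0) = 0.2243

0.2243


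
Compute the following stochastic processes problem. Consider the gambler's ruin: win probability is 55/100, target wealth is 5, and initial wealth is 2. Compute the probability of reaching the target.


Gambler's ruin formula:
r = q/p = 0.4500/0.5500 = 0.8182
P(win) = (1 - r^i)/(1 - r^N)
= (1 - 0.8182^2)/(1 - 0.8182^5)
= 0.5220

0.5220


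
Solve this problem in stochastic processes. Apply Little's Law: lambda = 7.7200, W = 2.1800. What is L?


Little's Law: L = lambda * W
= 7.7200 * 2.1800
= 16.8296

16.8296


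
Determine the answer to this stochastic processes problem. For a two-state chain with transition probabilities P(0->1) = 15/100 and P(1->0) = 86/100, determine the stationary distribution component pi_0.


Stationary distribution: pi_0 = p10/(p01+p10), pi_1 = p01/(p01+p10)
p01 = 0.1500, p10 = 0.8600
pi_0 = 0.8515

0.8515


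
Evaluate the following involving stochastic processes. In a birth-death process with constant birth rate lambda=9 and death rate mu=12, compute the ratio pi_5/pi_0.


For birth-death process, pi_n/pi_0 = (lambda/mu)^n
= (9/12)^5
= 0.2373

0.2373


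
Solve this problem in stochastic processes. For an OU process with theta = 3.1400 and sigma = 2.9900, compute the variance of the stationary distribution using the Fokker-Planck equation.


Stationary variance = sigma^2 / (2*theta)
= 2.9900^2 / (2*3.1400)
= 8.9401 / 6.2800
= 1.4236

1.4236


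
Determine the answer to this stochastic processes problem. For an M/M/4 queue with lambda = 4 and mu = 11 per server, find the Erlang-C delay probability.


a = lambda/mu = 0.3636
rho = a/c = 0.0909
Erlang-C formula applied:
C(c,a) = 5.5708e-04

5.5708e-04


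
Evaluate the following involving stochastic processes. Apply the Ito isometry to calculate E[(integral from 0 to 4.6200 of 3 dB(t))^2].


By Ito isometry: E[(int f dB)^2] = int f^2 dt
= 3^2 * 4.6200
= 9 * 4.6200 = 41.5800

41.5800


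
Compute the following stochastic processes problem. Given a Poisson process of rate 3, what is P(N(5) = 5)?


P(N(t)=k) = (lambda*t)^k * exp(-lambda*t) / k!
lambda*t = 15
= 15^5 * exp(-15) / 5!
= 759375 * 3.0590e-07 / 120
= 0.0019

0.0019


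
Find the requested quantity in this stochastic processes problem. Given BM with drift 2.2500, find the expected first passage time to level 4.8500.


Expected first passage time = a/mu
= 4.8500/2.2500
= 2.1556

2.1556


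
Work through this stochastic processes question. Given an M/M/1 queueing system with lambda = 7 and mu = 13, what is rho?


rho = lambda/mu
= 7/13
= 0.5385

0.5385


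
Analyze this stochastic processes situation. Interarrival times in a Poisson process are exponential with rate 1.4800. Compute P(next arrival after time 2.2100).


P(X > t) = exp(-lambda * t)
= exp(-1.4800 * 2.2100)
= exp(-3.2708) = 0.0380

0.0380


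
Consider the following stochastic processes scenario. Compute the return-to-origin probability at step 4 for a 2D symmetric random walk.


P = C(4,2)^2 / 4^4
= 6^2 / 256
= 36 / 256
= 0.1406

0.1406


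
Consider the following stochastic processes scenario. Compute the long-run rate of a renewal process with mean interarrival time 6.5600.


Long-run renewal rate = 1/E(X)
= 1/6.5600
= 0.1524

0.1524


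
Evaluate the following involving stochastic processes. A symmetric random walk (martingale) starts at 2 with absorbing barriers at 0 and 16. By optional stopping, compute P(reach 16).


By optional stopping theorem: E(M at tau) = M(0) = 2
P(hit 16)*16 + P(hit 0)*0 = 2
P(hit 16) = (2 - 0)/(16 - 0) = 1/8 = 0.1250

0.1250


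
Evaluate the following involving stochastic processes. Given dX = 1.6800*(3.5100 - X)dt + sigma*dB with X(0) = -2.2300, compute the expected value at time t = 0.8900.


E[X(t)] = mu + (X(0) - mu)*exp(-theta*t)
= 3.5100 + (-2.2300 - 3.5100)*exp(-1.6800*0.8900)
= 3.5100 + -5.7400 * 0.2242
= 2.2231

2.2231


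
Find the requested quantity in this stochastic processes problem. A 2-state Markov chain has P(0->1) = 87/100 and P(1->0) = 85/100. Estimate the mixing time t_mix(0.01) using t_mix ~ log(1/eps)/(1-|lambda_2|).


lambda_2 = |1 - p01 - p10| = |1 - 0.8700 - 0.8500| = 0.7200
t_mix ~ log(1/eps)/(1 - |lambda_2|)
= log(100)/(1 - 0.7200) = 4.6052/0.2800
= 16.4470

16.4470


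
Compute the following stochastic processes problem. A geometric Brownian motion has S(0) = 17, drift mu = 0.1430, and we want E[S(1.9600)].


E[S(t)] = S(0) * exp(mu * t)
= 17 * exp(0.1430 * 1.9600)
= 17 * 1.3235
= 22.4995

22.4995


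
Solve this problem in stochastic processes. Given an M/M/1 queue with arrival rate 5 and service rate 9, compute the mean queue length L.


rho = 5/9 = 0.5556
L = rho/(1-rho)
= 0.5556/0.4444
= 1.2500

1.2500


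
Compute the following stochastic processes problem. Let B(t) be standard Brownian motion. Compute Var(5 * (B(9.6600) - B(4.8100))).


Var(alpha*(B(t)-B(s))) = alpha^2 * (t-s)
= 5^2 * (9.6600 - 4.8100)
= 25 * 4.8500
= 121.2500

121.2500


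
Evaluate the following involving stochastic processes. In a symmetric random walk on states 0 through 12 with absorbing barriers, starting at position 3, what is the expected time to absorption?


For symmetric RW on 0,...,N with absorbing barriers, E(i) = i*(N-i)
E(3) = 3 * 9 = 27

27


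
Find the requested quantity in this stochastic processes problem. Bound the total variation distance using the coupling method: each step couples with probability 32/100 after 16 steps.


TV distance bound <= (1-delta)^n
= (1 - 0.3200)^16
= 0.6800^16
= 0.0021

0.0021


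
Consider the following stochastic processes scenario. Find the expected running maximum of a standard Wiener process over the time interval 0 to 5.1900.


E(max B(s)) = sqrt(2t/pi)
= sqrt(2*5.1900/pi)
= sqrt(3.3041)
= 1.8177

1.8177


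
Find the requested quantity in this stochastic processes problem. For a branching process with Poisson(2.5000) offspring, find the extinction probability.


Since mu = 2.5000 > 1, extinction prob q < 1.
Solve s = exp(mu*(s-1)) iteratively.
q = 0.1074

0.1074


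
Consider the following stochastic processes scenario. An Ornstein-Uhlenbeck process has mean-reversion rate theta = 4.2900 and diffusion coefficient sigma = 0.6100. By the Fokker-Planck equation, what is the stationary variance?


Stationary variance = sigma^2 / (2*theta)
= 0.6100^2 / (2*4.2900)
= 0.3721 / 8.5800
= 0.0434

0.0434


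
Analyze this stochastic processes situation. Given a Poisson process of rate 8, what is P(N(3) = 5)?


P(N(t)=k) = (lambda*t)^k * exp(-lambda*t) / k!
lambda*t = 24
= 24^5 * exp(-24) / 5!
= 7962624 * 3.7751e-11 / 120
= 2.5050e-06

2.5050e-06


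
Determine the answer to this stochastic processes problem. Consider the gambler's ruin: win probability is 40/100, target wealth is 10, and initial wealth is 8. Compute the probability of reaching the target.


Gambler's ruin formula:
r = q/p = 0.6000/0.4000 = 1.5000
P(win) = (1 - r^i)/(1 - r^N)
= (1 - 1.5000^8)/(1 - 1.5000^10)
= 0.4346

0.4346


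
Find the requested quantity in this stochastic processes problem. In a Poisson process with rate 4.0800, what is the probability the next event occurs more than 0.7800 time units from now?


P(X > t) = exp(-lambda * t)
= exp(-4.0800 * 0.7800)
= exp(-3.1824) = 0.0415

0.0415


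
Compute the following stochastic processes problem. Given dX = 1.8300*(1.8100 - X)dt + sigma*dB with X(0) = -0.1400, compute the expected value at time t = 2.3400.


E[X(t)] = mu + (X(0) - mu)*exp(-theta*t)
= 1.8100 + (-0.1400 - 1.8100)*exp(-1.8300*2.3400)
= 1.8100 + -1.9500 * 0.0138
= 1.7831

1.7831


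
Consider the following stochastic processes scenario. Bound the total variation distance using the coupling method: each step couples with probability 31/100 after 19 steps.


TV distance bound <= (1-delta)^n
= (1 - 0.3100)^19
= 0.6900^19
= 8.6723e-04

8.6723e-04


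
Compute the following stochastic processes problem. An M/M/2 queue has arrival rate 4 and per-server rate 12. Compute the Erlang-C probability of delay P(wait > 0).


a = lambda/mu = 0.3333
rho = a/c = 0.1667
Erlang-C formula applied:
C(c,a) = 0.0476

0.0476


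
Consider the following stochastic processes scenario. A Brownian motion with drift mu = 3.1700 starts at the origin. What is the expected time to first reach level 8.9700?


Expected first passage time = a/mu
= 8.9700/3.1700
= 2.8297

2.8297


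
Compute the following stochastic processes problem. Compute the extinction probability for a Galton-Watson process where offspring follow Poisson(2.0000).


Since mu = 2.0000 > 1, extinction prob q < 1.
Solve s = exp(mu*(s-1)) iteratively.
q = 0.2032

0.2032


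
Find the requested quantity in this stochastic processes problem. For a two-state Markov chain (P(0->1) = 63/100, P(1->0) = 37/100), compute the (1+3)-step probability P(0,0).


P^4 = P^1 * P^3
Computing via matrix multiplication of the transition matrix.
Entry (0,0) of P^4 = 0.3700

0.3700


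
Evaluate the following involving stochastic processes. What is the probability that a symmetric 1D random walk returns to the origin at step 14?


P(S(14) = 0) = C(14,7) / 4^7
= 3432 / 16384
= 0.2095

0.2095


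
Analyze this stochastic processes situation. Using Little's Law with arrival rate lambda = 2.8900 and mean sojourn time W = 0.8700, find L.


Little's Law: L = lambda * W
= 2.8900 * 0.8700
= 2.5143

2.5143


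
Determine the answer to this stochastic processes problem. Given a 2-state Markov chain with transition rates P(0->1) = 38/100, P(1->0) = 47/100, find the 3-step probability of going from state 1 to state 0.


Computing P^3 by matrix multiplication.
P = [[0.6200, 0.3800], [0.4700, 0.5300]]
After raising P to the power 3:
P^3(1,0) = 0.5511

0.5511


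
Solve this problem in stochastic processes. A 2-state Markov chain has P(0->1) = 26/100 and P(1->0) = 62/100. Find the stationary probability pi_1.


Stationary distribution: pi_0 = p10/(p01+p10), pi_1 = p01/(p01+p10)
p01 = 0.2600, p10 = 0.6200
pi_1 = 0.2955

0.2955


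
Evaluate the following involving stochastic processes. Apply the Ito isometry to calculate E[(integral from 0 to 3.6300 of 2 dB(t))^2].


By Ito isometry: E[(int f dB)^2] = int f^2 dt
= 2^2 * 3.6300
= 4 * 3.6300 = 14.5200

14.5200


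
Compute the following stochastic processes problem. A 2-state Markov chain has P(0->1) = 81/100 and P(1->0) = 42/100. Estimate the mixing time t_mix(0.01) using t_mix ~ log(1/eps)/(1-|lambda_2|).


lambda_2 = |1 - p01 - p10| = |1 - 0.8100 - 0.4200| = 0.2300
t_mix ~ log(1/eps)/(1 - |lambda_2|)
= log(100)/(1 - 0.2300) = 4.6052/0.7700
= 5.9807

5.9807


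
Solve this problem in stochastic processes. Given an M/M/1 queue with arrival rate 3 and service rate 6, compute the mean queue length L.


rho = 3/6 = 0.5000
L = rho/(1-rho)
= 0.5000/0.5000
= 1.0000

1.0000


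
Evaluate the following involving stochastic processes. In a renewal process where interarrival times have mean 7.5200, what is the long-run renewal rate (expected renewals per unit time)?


Long-run renewal rate = 1/E(X)
= 1/7.5200
= 0.1330

0.1330


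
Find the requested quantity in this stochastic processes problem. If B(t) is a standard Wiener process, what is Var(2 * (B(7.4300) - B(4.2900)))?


Var(alpha*(B(t)-B(s))) = alpha^2 * (t-s)
= 2^2 * (7.4300 - 4.2900)
= 4 * 3.1400
= 12.5600

12.5600


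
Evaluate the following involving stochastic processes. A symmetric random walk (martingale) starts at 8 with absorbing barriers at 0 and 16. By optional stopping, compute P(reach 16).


By optional stopping theorem: E(M at tau) = M(0) = 8
P(hit 16)*16 + P(hit 0)*0 = 8
P(hit 16) = (8 - 0)/(16 - 0) = 1/2 = 0.5000

0.5000


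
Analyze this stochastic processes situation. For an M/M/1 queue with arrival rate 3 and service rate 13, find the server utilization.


rho = lambda/mu
= 3/13
= 0.2308

0.2308


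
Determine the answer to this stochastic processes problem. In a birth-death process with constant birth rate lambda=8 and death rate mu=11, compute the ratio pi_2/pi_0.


For birth-death process, pi_n/pi_0 = (lambda/mu)^n
= (8/11)^2
= 0.5289

0.5289


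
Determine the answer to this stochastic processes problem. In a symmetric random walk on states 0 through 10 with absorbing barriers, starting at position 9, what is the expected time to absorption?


For symmetric RW on 0,...,N with absorbing barriers, E(i) = i*(N-i)
E(9) = 9 * 1 = 9

9


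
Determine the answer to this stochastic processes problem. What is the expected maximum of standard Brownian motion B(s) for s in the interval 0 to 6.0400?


E(max B(s)) = sqrt(2t/pi)
= sqrt(2*6.0400/pi)
= sqrt(3.8452)
= 1.9609

1.9609


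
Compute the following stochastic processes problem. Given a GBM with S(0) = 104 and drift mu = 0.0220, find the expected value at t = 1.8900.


E[S(t)] = S(0) * exp(mu * t)
= 104 * exp(0.0220 * 1.8900)
= 104 * 1.0425
= 108.4155

108.4155


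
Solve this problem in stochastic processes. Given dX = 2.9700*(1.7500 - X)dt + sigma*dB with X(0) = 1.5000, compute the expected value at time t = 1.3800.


E[X(t)] = mu + (X(0) - mu)*exp(-theta*t)
= 1.7500 + (1.5000 - 1.7500)*exp(-2.9700*1.3800)
= 1.7500 + -0.2500 * 0.0166
= 1.7459

1.7459


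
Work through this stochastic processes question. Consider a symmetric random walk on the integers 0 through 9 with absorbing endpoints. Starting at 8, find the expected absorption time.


For symmetric RW on 0,...,N with absorbing barriers, E(i) = i*(N-i)
E(8) = 8 * 1 = 8

8


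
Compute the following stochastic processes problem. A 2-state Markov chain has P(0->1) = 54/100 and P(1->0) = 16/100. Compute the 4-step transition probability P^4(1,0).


Computing P^4 by matrix multiplication.
P = [[0.4600, 0.5400], [0.1600, 0.8400]]
After raising P to the power 4:
P^4(1,0) = 0.2267

0.2267


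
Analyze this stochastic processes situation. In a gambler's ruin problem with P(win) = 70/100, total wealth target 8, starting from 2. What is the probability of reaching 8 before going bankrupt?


Gambler's ruin formula:
r = q/p = 0.3000/0.7000 = 0.4286
P(win) = (1 - r^i)/(1 - r^N)
= (1 - 0.4286^2)/(1 - 0.4286^8)
= 0.8173

0.8173


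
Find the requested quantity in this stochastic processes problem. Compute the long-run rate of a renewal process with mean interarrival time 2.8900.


Long-run renewal rate = 1/E(X)
= 1/2.8900
= 0.3460

0.3460


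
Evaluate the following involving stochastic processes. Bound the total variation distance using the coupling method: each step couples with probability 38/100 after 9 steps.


TV distance bound <= (1-delta)^n
= (1 - 0.3800)^9
= 0.6200^9
= 0.0135

0.0135


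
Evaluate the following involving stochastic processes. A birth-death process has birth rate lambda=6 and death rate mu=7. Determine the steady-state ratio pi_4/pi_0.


For birth-death process, pi_n/pi_0 = (lambda/mu)^n
= (6/7)^4
= 0.5398

0.5398


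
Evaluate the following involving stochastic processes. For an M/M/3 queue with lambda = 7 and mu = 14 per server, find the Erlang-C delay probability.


a = lambda/mu = 0.5000
rho = a/c = 0.1667
Erlang-C formula applied:
C(c,a) = 0.0152

0.0152


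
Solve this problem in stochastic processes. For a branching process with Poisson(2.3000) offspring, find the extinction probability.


Since mu = 2.3000 > 1, extinction prob q < 1.
Solve s = exp(mu*(s-1)) iteratively.
q = 0.1376

0.1376


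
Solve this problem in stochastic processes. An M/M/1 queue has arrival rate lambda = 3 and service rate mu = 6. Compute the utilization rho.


rho = lambda/mu
= 3/6
= 0.5000

0.5000


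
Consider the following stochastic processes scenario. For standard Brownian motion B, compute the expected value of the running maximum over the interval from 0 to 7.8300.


E(max B(s)) = sqrt(2t/pi)
= sqrt(2*7.8300/pi)
= sqrt(4.9847)
= 2.2327

2.2327


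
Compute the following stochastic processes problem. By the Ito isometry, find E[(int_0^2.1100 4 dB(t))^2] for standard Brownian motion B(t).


By Ito isometry: E[(int f dB)^2] = int f^2 dt
= 4^2 * 2.1100
= 16 * 2.1100 = 33.7600

33.7600


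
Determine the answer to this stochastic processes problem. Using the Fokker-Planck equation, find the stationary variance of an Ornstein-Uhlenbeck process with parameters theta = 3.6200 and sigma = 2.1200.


Stationary variance = sigma^2 / (2*theta)
= 2.1200^2 / (2*3.6200)
= 4.4944 / 7.2400
= 0.6208

0.6208


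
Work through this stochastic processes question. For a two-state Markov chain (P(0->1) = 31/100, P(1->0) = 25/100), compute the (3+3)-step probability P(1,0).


P^6 = P^3 * P^3
Computing via matrix multiplication of the transition matrix.
Entry (1,0) of P^6 = 0.4432

0.4432


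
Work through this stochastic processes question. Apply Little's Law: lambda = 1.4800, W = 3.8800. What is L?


Little's Law: L = lambda * W
= 1.4800 * 3.8800
= 5.7424

5.7424
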